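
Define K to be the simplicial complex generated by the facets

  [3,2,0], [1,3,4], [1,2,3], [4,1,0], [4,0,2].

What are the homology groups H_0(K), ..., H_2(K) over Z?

Order the vertices as 0 < 1 < 2 < 3 < 4. Listing each simplex with vertices in this order, K has dimension 2 with simplices:

  0-simplices (5): [0], [1], [2], [3], [4]
  1-simplices (10): [0,1], [0,2], [0,3], [0,4], [1,2], [1,3], [1,4], [2,3], [2,4], [3,4]
  2-simplices (5): [0,1,4], [0,2,3], [0,2,4], [1,2,3], [1,3,4]

so the chain groups are C_0 ≅ Z^5, C_1 ≅ Z^10, C_2 ≅ Z^5.

Boundary ∂_1: C_1 → C_0 is given by ∂[p,q] = [q] − [p]. For instance
  ∂[0,2] = [2] − [0].
The resulting 5×10 matrix has rank 4, and its Smith normal form has invariant factors (1,1,1,1).

∂_2: C_2 → C_1 acts by ∂[p,q,r] = [q,r] − [p,r] + [p,q]. For instance
  ∂[1,3,4] = [3,4] − [1,4] + [1,3],
  ∂[0,2,4] = [2,4] − [0,4] + [0,2].
The 10×5 boundary matrix has rank 5 and Smith normal form diag(1,1,1,1,1).

Now H_k = ker ∂_k / im ∂_{k+1}, so:

  H_0: rank C_0 − rank ∂_1 = 5 − 4 = 1, and the invariant factors of ∂_1 are all 1, so H_0 = Z.
  H_1: rank ker ∂_1 − rank ∂_2 = (10 − 4) − 5 = 1, and the invariant factors of ∂_2 are all 1, so H_1 = Z.
  H_2: rank ker ∂_2 − rank ∂_3 = (5 − 5) − 0 = 0, and there is no ∂_3, so H_2 = 0.

As a check, the Euler characteristic is 5 − 10 + 5 = 0, which agrees with 1 − 1 + 0 = 0.

H_0 ≅ Z,  H_1 ≅ Z,  H_2 = 0.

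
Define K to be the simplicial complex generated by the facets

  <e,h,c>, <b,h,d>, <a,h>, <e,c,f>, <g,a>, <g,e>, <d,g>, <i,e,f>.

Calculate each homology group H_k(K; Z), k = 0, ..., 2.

H_0 = Z,  H_1 = Z^2,  H_2 = 0.

Fix the vertex order a < b < c < d < e < f < g < h < i and write every simplex with vertices in increasing order. Then dim K = 2 and the simplices of K are:

  0-simplices (9): a, b, c, d, e, f, g, h, i
  1-simplices (14): ag, ah, bd, bh, ce, cf, ch, dg, dh, ef, eg, eh, ei, fi
  2-simplices (4): bdh, cef, ceh, efi

giving chain groups C_0 ≅ Z^9, C_1 ≅ Z^14, C_2 ≅ Z^4.

Boundary ∂_1: C_1 → C_0 maps an edge to its endpoints' difference, ∂[p,q] = q − p.
As a 9×14 matrix over Z this has rank 8, with invariant factors (1,1,1,1,1,1,1,1).

Boundary ∂_2: C_2 → C_1 maps a triangle to the signed sum of its edges. For instance
  ∂cef = ef − cf + ce,
  ∂ceh = eh − ch + ce.
The resulting 14×4 matrix has rank 4, and its Smith normal form has invariant factors (1,1,1,1).

Computing H_k = (kernel of ∂_k) / (image of ∂_{k+1}):

  H_0: rank C_0 − rank ∂_1 = 9 − 8 = 1, and the invariant factors of ∂_1 are all 1, so H_0 = Z.
  H_1: rank ker ∂_1 − rank ∂_2 = (14 − 8) − 4 = 2, and the invariant factors of ∂_2 are all 1, so H_1 = Z^2.
  H_2: rank ker ∂_2 − rank ∂_3 = (4 − 4) − 0 = 0, and there is no ∂_3, so H_2 = 0.

As a check, the Euler characteristic is 9 − 14 + 4 = -1, which agrees with 1 − 2 + 0 = -1.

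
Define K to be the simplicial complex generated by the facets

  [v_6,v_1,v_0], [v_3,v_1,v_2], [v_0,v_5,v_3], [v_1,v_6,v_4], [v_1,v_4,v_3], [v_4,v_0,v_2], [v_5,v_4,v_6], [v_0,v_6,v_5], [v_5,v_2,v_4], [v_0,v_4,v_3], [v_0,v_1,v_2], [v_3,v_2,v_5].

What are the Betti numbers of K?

We work with the vertex ordering v_0 < v_1 < v_2 < v_3 < v_4 < v_5 < v_6. The simplices of K, each written with vertices in increasing order, are:

  0-simplices (7): [v_0], [v_1], [v_2], [v_3], [v_4], [v_5], [v_6]
  1-simplices (18): (18 of them)
  2-simplices (12): (12 of them)

so the chain groups are C_0 ≅ Z^7, C_1 ≅ Z^18, C_2 ≅ Z^12.

The boundary map ∂_1: C_1 → C_0 maps an edge to its endpoints' difference, ∂[p,q] = q − p.
This gives a 7×18 integer matrix of rank 6; reducing to Smith normal form yields diagonal entries (1,1,1,1,1,1).

Boundary ∂_2: C_2 → C_1 acts by ∂[p,q,r] = [q,r] − [p,r] + [p,q]. For instance
  ∂[v_0,v_1,v_6] = [v_1,v_6] − [v_0,v_6] + [v_0,v_1],
  ∂[v_0,v_3,v_4] = [v_3,v_4] − [v_0,v_4] + [v_0,v_3].
The 18×12 boundary matrix has rank 12 and Smith normal form diag(1,1,1,1,1,1,1,1,1,1,1,2).

Computing H_k = (kernel of ∂_k) / (image of ∂_{k+1}):

  H_0: rank C_0 − rank ∂_1 = 7 − 6 = 1, and the invariant factors of ∂_1 are all 1, so H_0 = Z.
  H_1: rank ker ∂_1 − rank ∂_2 = (18 − 6) − 12 = 0, and ∂_2 has invariant factor 2 > 1, so H_1 = Z/2.
  H_2: rank ker ∂_2 − rank ∂_3 = (12 − 12) − 0 = 0, and there is no ∂_3, so H_2 = 0.

Hence the Betti numbers are b_0 = 1, b_1 = 0, b_2 = 0.

b_0 = 1, b_1 = 0, b_2 = 0.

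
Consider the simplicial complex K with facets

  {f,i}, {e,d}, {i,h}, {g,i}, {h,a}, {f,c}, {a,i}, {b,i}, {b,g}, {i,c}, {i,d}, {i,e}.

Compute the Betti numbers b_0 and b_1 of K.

Fix the vertex order a < b < c < d < e < f < g < h < i and write every simplex with vertices in increasing order. Then dim K = 1 and the simplices of K are:

  0-simplices (9): a, b, c, d, e, f, g, h, i
  1-simplices (12): ah, ai, bg, bi, cf, ci, de, di, ei, fi, gi, hi

so the chain groups are C_0 ≅ Z^9, C_1 ≅ Z^12.

∂_1: C_1 → C_0 sends each edge [p,q] (with p < q) to q − p.
The resulting 9×12 matrix has rank 8, and its Smith normal form has invariant factors (1,1,1,1,1,1,1,1).

Computing H_k = (kernel of ∂_k) / (image of ∂_{k+1}):

  H_0: rank C_0 − rank ∂_1 = 9 − 8 = 1, and the invariant factors of ∂_1 are all 1, so H_0 = Z.
  H_1: rank ker ∂_1 − rank ∂_2 = (12 − 8) − 0 = 4, and there is no ∂_2, so H_1 = Z^4.

As a check, the Euler characteristic is 9 − 12 = -3, which agrees with 1 − 4 = -3.

Hence the Betti numbers are b_0 = 1, b_1 = 4.

b_0 = 1, b_1 = 4.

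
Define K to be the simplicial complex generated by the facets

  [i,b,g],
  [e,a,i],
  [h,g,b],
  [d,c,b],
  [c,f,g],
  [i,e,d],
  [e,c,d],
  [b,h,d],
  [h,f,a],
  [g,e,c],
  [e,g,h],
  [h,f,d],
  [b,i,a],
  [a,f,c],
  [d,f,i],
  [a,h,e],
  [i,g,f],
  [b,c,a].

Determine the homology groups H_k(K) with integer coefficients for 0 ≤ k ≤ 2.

H_0 = Z,  H_1 = Z^2,  H_2 = Z.

Fix the vertex order a < b < c < d < e < f < g < h < i and write every simplex with vertices in increasing order. Then dim K = 2 and the simplices of K are:

  0-simplices (9): a, b, c, d, e, f, g, h, i
  1-simplices (27): ab, ac, ae, af, ah, ai, bc, bd, bg, bh, bi, cd, ce, cf, cg, de, df, dh, di, eg, eh, ei, fg, fh, fi, gh, gi
  2-simplices (18): abc, abi, acf, aeh, aei, afh, bcd, bdh, bgh, bgi, cde, ceg, cfg, dei, dfh, dfi, egh, fgi

giving chain groups C_0 ≅ Z^9, C_1 ≅ Z^27, C_2 ≅ Z^18.

Boundary ∂_1: C_1 → C_0 is given by ∂[p,q] = [q] − [p]. For instance
  ∂cf = f − c.
As a 9×27 matrix over Z this has rank 8, with invariant factors (1,1,1,1,1,1,1,1).

Boundary ∂_2: C_2 → C_1 sends each 2-simplex [p,q,r] to [q,r] − [p,r] + [p,q]. For instance
  ∂bgi = gi − bi + bg,
  ∂afh = fh − ah + af.
The resulting 27×18 matrix has rank 17, and its Smith normal form has invariant factors (1,1,1,1,1,1,1,1,1,1,1,1,1,1,1,1,1).

Now H_k = ker ∂_k / im ∂_{k+1}, so:

  H_0: rank C_0 − rank ∂_1 = 9 − 8 = 1, and the invariant factors of ∂_1 are all 1, so H_0 = Z.
  H_1: rank ker ∂_1 − rank ∂_2 = (27 − 8) − 17 = 2, and the invariant factors of ∂_2 are all 1, so H_1 = Z^2.
  H_2: rank ker ∂_2 − rank ∂_3 = (18 − 17) − 0 = 1, and there is no ∂_3, so H_2 = Z.

(K is a triangulation of the torus T^2.)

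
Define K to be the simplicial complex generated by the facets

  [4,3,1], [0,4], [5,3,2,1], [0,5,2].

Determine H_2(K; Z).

H_2 ≅ 0.

K has 6 vertices, 11 edges, 6 triangles, 1 3-simplex.
rank ∂_2 = 5, rank ∂_3 = 1 ⇒ b_2 = 6 − 5 − 1 = 0; all invariant factors of ∂_3 are 1 so no torsion. So H_2 = 0.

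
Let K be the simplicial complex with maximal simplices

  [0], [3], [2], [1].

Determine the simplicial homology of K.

H_0 = Z^4.

K has 4 vertices.
rank ∂_0 = 0, rank ∂_1 = 0 ⇒ b_0 = 4 − 0 − 0 = 4. So H_0 = Z^4.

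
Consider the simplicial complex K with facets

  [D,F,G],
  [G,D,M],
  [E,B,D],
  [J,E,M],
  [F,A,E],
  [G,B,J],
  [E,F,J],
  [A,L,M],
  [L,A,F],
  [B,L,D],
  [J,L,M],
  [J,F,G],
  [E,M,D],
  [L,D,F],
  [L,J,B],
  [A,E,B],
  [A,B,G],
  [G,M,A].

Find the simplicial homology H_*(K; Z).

H_0 = Z,  H_1 = Z^2,  H_2 = Z.

We work with the vertex ordering A < B < D < E < F < G < J < L < M. The simplices of K, each written with vertices in increasing order, are:

  0-simplices (9): A, B, D, E, F, G, J, L, M
  1-simplices (27): AB, AE, AF, AG, AL, AM, BD, BE, BG, BJ, BL, DE, DF, DG, DL, DM, EF, EJ, EM, FG, FJ, FL, GJ, GM, JL, JM, LM
  2-simplices (18): ABE, ABG, AEF, AFL, AGM, ALM, BDE, BDL, BGJ, BJL, DEM, DFG, DFL, DGM, EFJ, EJM, FGJ, JLM

giving chain groups C_0 ≅ Z^9, C_1 ≅ Z^27, C_2 ≅ Z^18.

Boundary ∂_1: C_1 → C_0 maps an edge to its endpoints' difference, ∂[p,q] = q − p. For instance
  ∂AG = G − A.
The 9×27 boundary matrix has rank 8 and Smith normal form diag(1,1,1,1,1,1,1,1).

The boundary map ∂_2: C_2 → C_1 maps a triangle to the signed sum of its edges. For instance
  ∂BJL = JL − BL + BJ,
  ∂BGJ = GJ − BJ + BG.
The 27×18 boundary matrix has rank 17 and Smith normal form diag(1,1,1,1,1,1,1,1,1,1,1,1,1,1,1,1,1).

Computing H_k = (kernel of ∂_k) / (image of ∂_{k+1}):

  H_0: rank C_0 − rank ∂_1 = 9 − 8 = 1, and the invariant factors of ∂_1 are all 1, so H_0 = Z.
  H_1: rank ker ∂_1 − rank ∂_2 = (27 − 8) − 17 = 2, and the invariant factors of ∂_2 are all 1, so H_1 = Z^2.
  H_2: rank ker ∂_2 − rank ∂_3 = (18 − 17) − 0 = 1, and there is no ∂_3, so H_2 = Z.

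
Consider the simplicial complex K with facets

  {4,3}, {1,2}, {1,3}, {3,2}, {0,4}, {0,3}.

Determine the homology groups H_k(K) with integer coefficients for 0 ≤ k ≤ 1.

H_0 ≅ Z,  H_1 ≅ Z^2.

Take the total order 0 < 1 < 2 < 3 < 4 on the vertex set. Then K (dimension 1) consists of the simplices:

  0-simplices (5): [0], [1], [2], [3], [4]
  1-simplices (6): [0,3], [0,4], [1,2], [1,3], [2,3], [3,4]

so the chain groups are C_0 ≅ Z^5, C_1 ≅ Z^6.

Boundary ∂_1: C_1 → C_0 sends each edge [p,q] (with p < q) to q − p.
The 5×6 boundary matrix has rank 4 and Smith normal form diag(1,1,1,1).

Reading off H_k = ker ∂_k / im ∂_{k+1}:

  H_0: rank C_0 − rank ∂_1 = 5 − 4 = 1, and the invariant factors of ∂_1 are all 1, so H_0 ≅ Z.
  H_1: rank ker ∂_1 − rank ∂_2 = (6 − 4) − 0 = 2, and there is no ∂_2, so H_1 ≅ Z^2.

(K is a triangulation of a wedge of 2 circles.)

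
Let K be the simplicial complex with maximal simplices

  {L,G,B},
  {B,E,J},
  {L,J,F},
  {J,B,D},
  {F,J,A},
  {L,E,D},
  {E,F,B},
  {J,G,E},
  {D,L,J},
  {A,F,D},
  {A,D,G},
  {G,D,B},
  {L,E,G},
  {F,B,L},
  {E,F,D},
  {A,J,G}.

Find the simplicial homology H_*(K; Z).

H_0 ≅ Z,  H_1 ≅ Z^2,  H_2 ≅ Z.

We work with the vertex ordering A < B < D < E < F < G < J < L. The simplices of K, each written with vertices in increasing order, are:

  0-simplices (8): A, B, D, E, F, G, J, L
  1-simplices (24): AD, AF, AG, AJ, BD, BE, BF, BG, BJ, BL, DE, DF, DG, DJ, DL, EF, EG, EJ, EL, FJ, FL, GJ, GL, JL
  2-simplices (16): ADF, ADG, AFJ, AGJ, BDG, BDJ, BEF, BEJ, BFL, BGL, DEF, DEL, DJL, EGJ, EGL, FJL

giving chain groups C_0 ≅ Z^8, C_1 ≅ Z^24, C_2 ≅ Z^16.

∂_1: C_1 → C_0 sends each edge [p,q] (with p < q) to q − p. For instance
  ∂AD = D − A.
The resulting 8×24 matrix has rank 7, and its Smith normal form has invariant factors (1,1,1,1,1,1,1).

∂_2: C_2 → C_1 maps a triangle to the signed sum of its edges. For instance
  ∂BFL = FL − BL + BF,
  ∂EGL = GL − EL + EG.
As a 24×16 matrix over Z this has rank 15, with invariant factors (1,1,1,1,1,1,1,1,1,1,1,1,1,1,1).

Computing H_k = (kernel of ∂_k) / (image of ∂_{k+1}):

  H_0: rank C_0 − rank ∂_1 = 8 − 7 = 1, and the invariant factors of ∂_1 are all 1, so H_0 = Z.
  H_1: rank ker ∂_1 − rank ∂_2 = (24 − 7) − 15 = 2, and the invariant factors of ∂_2 are all 1, so H_1 = Z^2.
  H_2: rank ker ∂_2 − rank ∂_3 = (16 − 15) − 0 = 1, and there is no ∂_3, so H_2 = Z.

As a check, the Euler characteristic is 8 − 24 + 16 = 0, which agrees with 1 − 2 + 1 = 0.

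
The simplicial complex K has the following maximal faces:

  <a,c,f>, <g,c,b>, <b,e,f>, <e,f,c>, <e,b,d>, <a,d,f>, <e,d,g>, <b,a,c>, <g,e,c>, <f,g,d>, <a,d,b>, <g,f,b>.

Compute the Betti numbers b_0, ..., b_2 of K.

K has 7 vertices, 18 edges, 12 triangles.
rank ∂_0 = 0, rank ∂_1 = 6 ⇒ b_0 = 7 − 0 − 6 = 1; all invariant factors of ∂_1 are 1 so no torsion. So H_0 = Z.
rank ∂_1 = 6, rank ∂_2 = 12 ⇒ b_1 = 18 − 6 − 12 = 0; ∂_2 has invariant factor(s) [2] giving torsion. So H_1 = Z/2.
rank ∂_2 = 12, rank ∂_3 = 0 ⇒ b_2 = 12 − 12 − 0 = 0. So H_2 = 0.

b_0 = 1, b_1 = 0, b_2 = 0.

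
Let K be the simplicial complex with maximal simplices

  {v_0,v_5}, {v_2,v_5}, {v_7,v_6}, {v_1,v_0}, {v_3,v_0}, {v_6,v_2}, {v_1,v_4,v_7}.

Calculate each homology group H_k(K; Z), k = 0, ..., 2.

H_0 = Z,  H_1 = Z,  H_2 = 0.

Order the vertices as v_0 < v_1 < v_2 < v_3 < v_4 < v_5 < v_6 < v_7. Listing each simplex with vertices in this order, K has dimension 2 with simplices:

  0-simplices (8): [v_0], [v_1], [v_2], [v_3], [v_4], [v_5], [v_6], [v_7]
  1-simplices (9): [v_0,v_1], [v_0,v_3], [v_0,v_5], [v_1,v_4], [v_1,v_7], [v_2,v_5], [v_2,v_6], [v_4,v_7], [v_6,v_7]
  2-simplices (1): [v_1,v_4,v_7]

so the chain groups are C_0 ≅ Z^8, C_1 ≅ Z^9, C_2 ≅ Z^1.

The boundary map ∂_1: C_1 → C_0 maps an edge to its endpoints' difference, ∂[p,q] = q − p. For instance
  ∂[v_0,v_1] = [v_1] − [v_0].
This gives a 8×9 integer matrix of rank 7; reducing to Smith normal form yields diagonal entries (1,1,1,1,1,1,1).

The boundary map ∂_2: C_2 → C_1 sends each 2-simplex [p,q,r] to [q,r] − [p,r] + [p,q]. For instance
  ∂[v_1,v_4,v_7] = [v_4,v_7] − [v_1,v_7] + [v_1,v_4].
The resulting 9×1 matrix has rank 1, and its Smith normal form has invariant factors (1).

Now H_k = ker ∂_k / im ∂_{k+1}, so:

  H_0: rank C_0 − rank ∂_1 = 8 − 7 = 1, and the invariant factors of ∂_1 are all 1, so H_0 ≅ Z.
  H_1: rank ker ∂_1 − rank ∂_2 = (9 − 7) − 1 = 1, and the invariant factors of ∂_2 are all 1, so H_1 ≅ Z.
  H_2: rank ker ∂_2 − rank ∂_3 = (1 − 1) − 0 = 0, and there is no ∂_3, so H_2 ≅ 0.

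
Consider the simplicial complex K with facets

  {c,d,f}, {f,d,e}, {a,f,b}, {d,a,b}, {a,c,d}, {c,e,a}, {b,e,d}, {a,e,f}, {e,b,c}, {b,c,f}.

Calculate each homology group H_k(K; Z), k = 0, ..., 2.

Order the vertices as a < b < c < d < e < f. Listing each simplex with vertices in this order, K has dimension 2 with simplices:

  0-simplices (6): a, b, c, d, e, f
  1-simplices (15): ab, ac, ad, ae, af, bc, bd, be, bf, cd, ce, cf, de, df, ef
  2-simplices (10): abd, abf, acd, ace, aef, bce, bcf, bde, cdf, def

Hence C_0 ≅ Z^6, C_1 ≅ Z^15, C_2 ≅ Z^10.

∂_1: C_1 → C_0 is given by ∂[p,q] = [q] − [p].
This gives a 6×15 integer matrix of rank 5; reducing to Smith normal form yields diagonal entries (1,1,1,1,1).

The boundary map ∂_2: C_2 → C_1 maps a triangle to the signed sum of its edges. For instance
  ∂bcf = cf − bf + bc,
  ∂bce = ce − be + bc.
The 15×10 boundary matrix has rank 10 and Smith normal form diag(1,1,1,1,1,1,1,1,1,2).

Reading off H_k = ker ∂_k / im ∂_{k+1}:

  H_0: rank C_0 − rank ∂_1 = 6 − 5 = 1, and the invariant factors of ∂_1 are all 1, so H_0 ≅ Z.
  H_1: rank ker ∂_1 − rank ∂_2 = (15 − 5) − 10 = 0, and ∂_2 has invariant factor 2 > 1, so H_1 ≅ Z/2.
  H_2: rank ker ∂_2 − rank ∂_3 = (10 − 10) − 0 = 0, and there is no ∂_3, so H_2 ≅ 0.

H_0 = Z,  H_1 = Z/2,  H_2 = 0.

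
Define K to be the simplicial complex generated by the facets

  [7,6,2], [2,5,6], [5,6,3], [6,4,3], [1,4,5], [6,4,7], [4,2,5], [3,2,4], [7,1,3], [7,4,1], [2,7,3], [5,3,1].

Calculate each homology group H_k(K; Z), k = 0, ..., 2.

Take the total order 1 < 2 < 3 < 4 < 5 < 6 < 7 on the vertex set. Then K (dimension 2) consists of the simplices:

  0-simplices (7): [1], [2], [3], [4], [5], [6], [7]
  1-simplices (18): [1,3], [1,4], [1,5], [1,7], [2,3], [2,4], [2,5], [2,6], [2,7], [3,4], [3,5], [3,6], [3,7], [4,5], [4,6], [4,7], [5,6], [6,7]
  2-simplices (12): [1,3,5], [1,3,7], [1,4,5], [1,4,7], [2,3,4], [2,3,7], [2,4,5], [2,5,6], [2,6,7], [3,4,6], [3,5,6], [4,6,7]

giving chain groups C_0 ≅ Z^7, C_1 ≅ Z^18, C_2 ≅ Z^12.

∂_1: C_1 → C_0 maps an edge to its endpoints' difference, ∂[p,q] = q − p. For instance
  ∂[5,6] = [6] − [5].
As a 7×18 matrix over Z this has rank 6, with invariant factors (1,1,1,1,1,1).

The boundary map ∂_2: C_2 → C_1 acts by ∂[p,q,r] = [q,r] − [p,r] + [p,q]. For instance
  ∂[1,4,5] = [4,5] − [1,5] + [1,4],
  ∂[2,6,7] = [6,7] − [2,7] + [2,6].
The resulting 18×12 matrix has rank 12, and its Smith normal form has invariant factors (1,1,1,1,1,1,1,1,1,1,1,2).

Now H_k = ker ∂_k / im ∂_{k+1}, so:

  H_0: rank C_0 − rank ∂_1 = 7 − 6 = 1, and the invariant factors of ∂_1 are all 1, so H_0 = Z.
  H_1: rank ker ∂_1 − rank ∂_2 = (18 − 6) − 12 = 0, and ∂_2 has invariant factor 2 > 1, so H_1 = Z/2.
  H_2: rank ker ∂_2 − rank ∂_3 = (12 − 12) − 0 = 0, and there is no ∂_3, so H_2 = 0.

(K is a triangulation of the real projective plane RP^2.)

H_0 ≅ Z,  H_1 ≅ Z/2,  H_2 = 0.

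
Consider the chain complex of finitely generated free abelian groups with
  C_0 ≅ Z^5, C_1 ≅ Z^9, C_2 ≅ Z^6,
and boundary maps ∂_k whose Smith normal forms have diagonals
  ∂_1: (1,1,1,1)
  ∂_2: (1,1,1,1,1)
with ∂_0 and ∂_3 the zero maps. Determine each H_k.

H_0 = Z,  H_1 = 0,  H_2 = Z.

H_0: b_0 = 5 − 0 − 4 = 1; torsion from ∂_1 factors > 1: none. So H_0 = Z.
H_1: b_1 = 9 − 4 − 5 = 0; torsion from ∂_2 factors > 1: none. So H_1 = 0.
H_2: b_2 = 6 − 5 − 0 = 1; torsion from ∂_3 factors > 1: none. So H_2 = Z.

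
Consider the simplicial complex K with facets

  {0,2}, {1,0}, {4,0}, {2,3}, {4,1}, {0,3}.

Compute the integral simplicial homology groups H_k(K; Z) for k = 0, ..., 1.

K has 5 vertices, 6 edges.
rank ∂_0 = 0, rank ∂_1 = 4 ⇒ b_0 = 5 − 0 − 4 = 1; all invariant factors of ∂_1 are 1 so no torsion. So H_0 ≅ Z.
rank ∂_1 = 4, rank ∂_2 = 0 ⇒ b_1 = 6 − 4 − 0 = 2. So H_1 ≅ Z^2.

H_0 ≅ Z,  H_1 ≅ Z^2.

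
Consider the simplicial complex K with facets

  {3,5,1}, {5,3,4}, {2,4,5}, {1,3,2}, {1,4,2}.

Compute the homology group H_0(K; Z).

Fix the vertex order 1 < 2 < 3 < 4 < 5 and write every simplex with vertices in increasing order. Then dim K = 2 and the simplices of K are:

  0-simplices (5): [1], [2], [3], [4], [5]
  1-simplices (10): [1,2], [1,3], [1,4], [1,5], [2,3], [2,4], [2,5], [3,4], [3,5], [4,5]
  2-simplices (5): [1,2,3], [1,2,4], [1,3,5], [2,4,5], [3,4,5]

so the chain groups are C_0 ≅ Z^5, C_1 ≅ Z^10, C_2 ≅ Z^5.

∂_1: C_1 → C_0 is given by ∂[p,q] = [q] − [p]. For instance
  ∂[3,5] = [5] − [3].
This gives a 5×10 integer matrix of rank 4; reducing to Smith normal form yields diagonal entries (1,1,1,1).

∂_2: C_2 → C_1 maps a triangle to the signed sum of its edges. For instance
  ∂[1,2,3] = [2,3] − [1,3] + [1,2],
  ∂[3,4,5] = [4,5] − [3,5] + [3,4].
As a 10×5 matrix over Z this has rank 5, with invariant factors (1,1,1,1,1).

Computing H_k = (kernel of ∂_k) / (image of ∂_{k+1}):

  H_0: rank C_0 − rank ∂_1 = 5 − 4 = 1, and the invariant factors of ∂_1 are all 1, so H_0 = Z.

H_0 = Z.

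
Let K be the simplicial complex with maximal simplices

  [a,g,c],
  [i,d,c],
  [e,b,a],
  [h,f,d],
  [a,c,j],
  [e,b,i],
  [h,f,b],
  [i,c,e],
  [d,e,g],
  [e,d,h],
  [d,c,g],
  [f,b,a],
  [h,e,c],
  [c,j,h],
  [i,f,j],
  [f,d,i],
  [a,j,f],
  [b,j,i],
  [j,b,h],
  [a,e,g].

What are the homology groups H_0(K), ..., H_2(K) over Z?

H_0 ≅ Z,  H_1 ≅ Z ⊕ Z/2Z,  H_2 = 0.

Order the vertices as a < b < c < d < e < f < g < h < i < j. Listing each simplex with vertices in this order, K has dimension 2 with simplices:

  0-simplices (10): a, b, c, d, e, f, g, h, i, j
  1-simplices (30): ab, ac, ae, af, ag, aj, be, bf, bh, bi, bj, cd, ce, cg, ch, ci, cj, de, df, dg, dh, di, eg, eh, ei, fh, fi, fj, hj, ij
  2-simplices (20): abe, abf, acg, acj, aeg, afj, bei, bfh, bhj, bij, cdg, cdi, ceh, cei, chj, deg, deh, dfh, dfi, fij

giving chain groups C_0 ≅ Z^10, C_1 ≅ Z^30, C_2 ≅ Z^20.

∂_1: C_1 → C_0 maps an edge to its endpoints' difference, ∂[p,q] = q − p.
The resulting 10×30 matrix has rank 9, and its Smith normal form has invariant factors (1,1,1,1,1,1,1,1,1).

∂_2: C_2 → C_1 sends each 2-simplex [p,q,r] to [q,r] − [p,r] + [p,q]. For instance
  ∂abf = bf − af + ab,
  ∂cei = ei − ci + ce.
As a 30×20 matrix over Z this has rank 20, with invariant factors (1,1,1,1,1,1,1,1,1,1,1,1,1,1,1,1,1,1,1,2).

Now H_k = ker ∂_k / im ∂_{k+1}, so:

  H_0: rank C_0 − rank ∂_1 = 10 − 9 = 1, and the invariant factors of ∂_1 are all 1, so H_0 ≅ Z.
  H_1: rank ker ∂_1 − rank ∂_2 = (30 − 9) − 20 = 1, and ∂_2 has invariant factor 2 > 1, so H_1 ≅ Z ⊕ Z/2Z.
  H_2: rank ker ∂_2 − rank ∂_3 = (20 − 20) − 0 = 0, and there is no ∂_3, so H_2 ≅ 0.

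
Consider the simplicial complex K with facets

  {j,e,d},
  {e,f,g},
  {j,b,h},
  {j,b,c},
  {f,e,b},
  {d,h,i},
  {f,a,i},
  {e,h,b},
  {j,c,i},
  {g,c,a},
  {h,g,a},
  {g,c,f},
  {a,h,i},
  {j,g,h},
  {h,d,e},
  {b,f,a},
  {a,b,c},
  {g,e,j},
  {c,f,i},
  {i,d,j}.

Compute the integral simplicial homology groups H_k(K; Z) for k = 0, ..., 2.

H_0 = Z,  H_1 = Z ⊕ Z_2,  H_2 = 0.

Take the total order a < b < c < d < e < f < g < h < i < j on the vertex set. Then K (dimension 2) consists of the simplices:

  0-simplices (10): a, b, c, d, e, f, g, h, i, j
  1-simplices (30): ab, ac, af, ag, ah, ai, bc, be, bf, bh, bj, cf, cg, ci, cj, de, dh, di, dj, ef, eg, eh, ej, fg, fi, gh, gj, hi, hj, ij
  2-simplices (20): abc, abf, acg, afi, agh, ahi, bcj, bef, beh, bhj, cfg, cfi, cij, deh, dej, dhi, dij, efg, egj, ghj

Hence C_0 ≅ Z^10, C_1 ≅ Z^30, C_2 ≅ Z^20.

∂_1: C_1 → C_0 maps an edge to its endpoints' difference, ∂[p,q] = q − p. For instance
  ∂bf = f − b.
The 10×30 boundary matrix has rank 9 and Smith normal form diag(1,1,1,1,1,1,1,1,1).

The boundary map ∂_2: C_2 → C_1 acts by ∂[p,q,r] = [q,r] − [p,r] + [p,q]. For instance
  ∂deh = eh − dh + de,
  ∂ahi = hi − ai + ah.
This gives a 30×20 integer matrix of rank 20; reducing to Smith normal form yields diagonal entries (1,1,1,1,1,1,1,1,1,1,1,1,1,1,1,1,1,1,1,2).

Now H_k = ker ∂_k / im ∂_{k+1}, so:

  H_0: rank C_0 − rank ∂_1 = 10 − 9 = 1, and the invariant factors of ∂_1 are all 1, so H_0 ≅ Z.
  H_1: rank ker ∂_1 − rank ∂_2 = (30 − 9) − 20 = 1, and ∂_2 has invariant factor 2 > 1, so H_1 ≅ Z ⊕ Z_2.
  H_2: rank ker ∂_2 − rank ∂_3 = (20 − 20) − 0 = 0, and there is no ∂_3, so H_2 ≅ 0.

As a check, the Euler characteristic is 10 − 30 + 20 = 0, which agrees with 1 − 1 + 0 = 0.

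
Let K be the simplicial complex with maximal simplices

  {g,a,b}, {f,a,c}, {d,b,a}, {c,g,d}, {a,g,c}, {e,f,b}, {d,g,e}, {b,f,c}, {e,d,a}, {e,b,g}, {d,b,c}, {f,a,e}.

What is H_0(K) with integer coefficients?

We work with the vertex ordering a < b < c < d < e < f < g. The simplices of K, each written with vertices in increasing order, are:

  0-simplices (7): a, b, c, d, e, f, g
  1-simplices (18): ab, ac, ad, ae, af, ag, bc, bd, be, bf, bg, cd, cf, cg, de, dg, ef, eg
  2-simplices (12): abd, abg, acf, acg, ade, aef, bcd, bcf, bef, beg, cdg, deg

giving chain groups C_0 ≅ Z^7, C_1 ≅ Z^18, C_2 ≅ Z^12.

The boundary map ∂_1: C_1 → C_0 sends each edge [p,q] (with p < q) to q − p. For instance
  ∂cd = d − c.
This gives a 7×18 integer matrix of rank 6; reducing to Smith normal form yields diagonal entries (1,1,1,1,1,1).

∂_2: C_2 → C_1 sends each 2-simplex [p,q,r] to [q,r] − [p,r] + [p,q]. For instance
  ∂abd = bd − ad + ab,
  ∂acg = cg − ag + ac.
The resulting 18×12 matrix has rank 12, and its Smith normal form has invariant factors (1,1,1,1,1,1,1,1,1,1,1,2).

Now H_k = ker ∂_k / im ∂_{k+1}, so:

  H_0: rank C_0 − rank ∂_1 = 7 − 6 = 1, and the invariant factors of ∂_1 are all 1, so H_0 = Z.

H_0 = Z.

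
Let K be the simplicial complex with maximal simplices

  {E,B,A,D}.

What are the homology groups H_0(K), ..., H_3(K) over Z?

H_0 = Z,  H_1 = 0,  H_2 = 0,  H_3 = 0.

Take the total order A < B < D < E on the vertex set. Then K (dimension 3) consists of the simplices:

  0-simplices (4): A, B, D, E
  1-simplices (6): AB, AD, AE, BD, BE, DE
  2-simplices (4): ABD, ABE, ADE, BDE
  3-simplices (1): ABDE

giving chain groups C_0 ≅ Z^4, C_1 ≅ Z^6, C_2 ≅ Z^4, C_3 ≅ Z^1.

Boundary ∂_1: C_1 → C_0 maps an edge to its endpoints' difference, ∂[p,q] = q − p. For instance
  ∂AD = D − A.
The 4×6 boundary matrix has rank 3 and Smith normal form diag(1,1,1).

The boundary map ∂_2: C_2 → C_1 maps a triangle to the signed sum of its edges. For instance
  ∂ADE = DE − AE + AD,
  ∂BDE = DE − BE + BD.
As a 6×4 matrix over Z this has rank 3, with invariant factors (1,1,1).

∂_3: C_3 → C_2 sends each 3-simplex σ to the alternating sum Σ_i (−1)^i (σ with its i-th vertex removed). For instance
  ∂ABDE = BDE − ADE + ABE − ABD.
This gives a 4×1 integer matrix of rank 1; reducing to Smith normal form yields diagonal entries (1).

Computing H_k = (kernel of ∂_k) / (image of ∂_{k+1}):

  H_0: rank C_0 − rank ∂_1 = 4 − 3 = 1, and the invariant factors of ∂_1 are all 1, so H_0 ≅ Z.
  H_1: rank ker ∂_1 − rank ∂_2 = (6 − 3) − 3 = 0, and the invariant factors of ∂_2 are all 1, so H_1 ≅ 0.
  H_2: rank ker ∂_2 − rank ∂_3 = (4 − 3) − 1 = 0, and the invariant factors of ∂_3 are all 1, so H_2 ≅ 0.
  H_3: rank ker ∂_3 − rank ∂_4 = (1 − 1) − 0 = 0, and there is no ∂_4, so H_3 ≅ 0.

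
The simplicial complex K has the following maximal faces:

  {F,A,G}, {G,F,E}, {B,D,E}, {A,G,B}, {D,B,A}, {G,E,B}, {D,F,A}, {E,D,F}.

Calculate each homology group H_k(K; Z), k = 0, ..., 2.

Order the vertices as A < B < D < E < F < G. Listing each simplex with vertices in this order, K has dimension 2 with simplices:

  0-simplices (6): A, B, D, E, F, G
  1-simplices (12): AB, AD, AF, AG, BD, BE, BG, DE, DF, EF, EG, FG
  2-simplices (8): ABD, ABG, ADF, AFG, BDE, BEG, DEF, EFG

Hence C_0 ≅ Z^6, C_1 ≅ Z^12, C_2 ≅ Z^8.

The boundary map ∂_1: C_1 → C_0 is given by ∂[p,q] = [q] − [p]. For instance
  ∂AG = G − A.
This gives a 6×12 integer matrix of rank 5; reducing to Smith normal form yields diagonal entries (1,1,1,1,1).

∂_2: C_2 → C_1 sends each 2-simplex [p,q,r] to [q,r] − [p,r] + [p,q]. For instance
  ∂EFG = FG − EG + EF,
  ∂ADF = DF − AF + AD.
The resulting 12×8 matrix has rank 7, and its Smith normal form has invariant factors (1,1,1,1,1,1,1).

From H_k ≅ ker(∂_k) / im(∂_{k+1}) we obtain:

  H_0: rank C_0 − rank ∂_1 = 6 − 5 = 1, and the invariant factors of ∂_1 are all 1, so H_0 ≅ Z.
  H_1: rank ker ∂_1 − rank ∂_2 = (12 − 5) − 7 = 0, and the invariant factors of ∂_2 are all 1, so H_1 ≅ 0.
  H_2: rank ker ∂_2 − rank ∂_3 = (8 − 7) − 0 = 1, and there is no ∂_3, so H_2 ≅ Z.

As a check, the Euler characteristic is 6 − 12 + 8 = 2, which agrees with 1 − 0 + 1 = 2.
(K is a triangulation of the 2-sphere S^2.)

H_0 ≅ Z,  H_1 = 0,  H_2 ≅ Z.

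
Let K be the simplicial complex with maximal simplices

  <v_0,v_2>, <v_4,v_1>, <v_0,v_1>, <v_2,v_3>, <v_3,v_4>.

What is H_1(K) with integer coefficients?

Fix the vertex order v_0 < v_1 < v_2 < v_3 < v_4 and write every simplex with vertices in increasing order. Then dim K = 1 and the simplices of K are:

  0-simplices (5): [v_0], [v_1], [v_2], [v_3], [v_4]
  1-simplices (5): [v_0,v_1], [v_0,v_2], [v_1,v_4], [v_2,v_3], [v_3,v_4]

Hence C_0 ≅ Z^5, C_1 ≅ Z^5.

Boundary ∂_1: C_1 → C_0 maps an edge to its endpoints' difference, ∂[p,q] = q − p. For instance
  ∂[v_0,v_1] = [v_1] − [v_0].
As a 5×5 matrix over Z this has rank 4, with invariant factors (1,1,1,1).

From H_k ≅ ker(∂_k) / im(∂_{k+1}) we obtain:

  H_1: rank ker ∂_1 − rank ∂_2 = (5 − 4) − 0 = 1, and there is no ∂_2, so H_1 ≅ Z.

H_1 ≅ Z.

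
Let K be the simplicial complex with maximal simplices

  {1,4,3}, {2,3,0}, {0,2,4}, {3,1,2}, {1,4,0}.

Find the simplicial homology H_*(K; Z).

K has 5 vertices, 10 edges, 5 triangles.
rank ∂_0 = 0, rank ∂_1 = 4 ⇒ b_0 = 5 − 0 − 4 = 1; all invariant factors of ∂_1 are 1 so no torsion. So H_0 ≅ Z.
rank ∂_1 = 4, rank ∂_2 = 5 ⇒ b_1 = 10 − 4 − 5 = 1; all invariant factors of ∂_2 are 1 so no torsion. So H_1 ≅ Z.
rank ∂_2 = 5, rank ∂_3 = 0 ⇒ b_2 = 5 − 5 − 0 = 0. So H_2 ≅ 0.

H_0 ≅ Z,  H_1 ≅ Z,  H_2 = 0.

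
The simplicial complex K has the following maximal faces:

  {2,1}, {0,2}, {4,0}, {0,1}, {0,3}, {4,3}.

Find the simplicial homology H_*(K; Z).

H_0 ≅ Z,  H_1 ≅ Z^2.

We work with the vertex ordering 0 < 1 < 2 < 3 < 4. The simplices of K, each written with vertices in increasing order, are:

  0-simplices (5): [0], [1], [2], [3], [4]
  1-simplices (6): [0,1], [0,2], [0,3], [0,4], [1,2], [3,4]

giving chain groups C_0 ≅ Z^5, C_1 ≅ Z^6.

Boundary ∂_1: C_1 → C_0 sends each edge [p,q] (with p < q) to q − p. For instance
  ∂[0,3] = [3] − [0].
The resulting 5×6 matrix has rank 4, and its Smith normal form has invariant factors (1,1,1,1).

Now H_k = ker ∂_k / im ∂_{k+1}, so:

  H_0: rank C_0 − rank ∂_1 = 5 − 4 = 1, and the invariant factors of ∂_1 are all 1, so H_0 = Z.
  H_1: rank ker ∂_1 − rank ∂_2 = (6 − 4) − 0 = 2, and there is no ∂_2, so H_1 = Z^2.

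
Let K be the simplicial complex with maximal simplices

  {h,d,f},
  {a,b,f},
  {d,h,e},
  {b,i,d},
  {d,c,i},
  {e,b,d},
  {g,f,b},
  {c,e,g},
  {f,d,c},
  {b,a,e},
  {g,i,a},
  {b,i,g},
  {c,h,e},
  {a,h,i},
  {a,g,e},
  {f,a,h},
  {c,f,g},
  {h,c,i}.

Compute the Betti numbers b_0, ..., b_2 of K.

K has 9 vertices, 27 edges, 18 triangles.
rank ∂_0 = 0, rank ∂_1 = 8 ⇒ b_0 = 9 − 0 − 8 = 1; all invariant factors of ∂_1 are 1 so no torsion. So H_0 ≅ Z.
rank ∂_1 = 8, rank ∂_2 = 18 ⇒ b_1 = 27 − 8 − 18 = 1; ∂_2 has invariant factor(s) [2] giving torsion. So H_1 ≅ Z × Z/2.
rank ∂_2 = 18, rank ∂_3 = 0 ⇒ b_2 = 18 − 18 − 0 = 0. So H_2 ≅ 0.

b_0 = 1, b_1 = 1, b_2 = 0.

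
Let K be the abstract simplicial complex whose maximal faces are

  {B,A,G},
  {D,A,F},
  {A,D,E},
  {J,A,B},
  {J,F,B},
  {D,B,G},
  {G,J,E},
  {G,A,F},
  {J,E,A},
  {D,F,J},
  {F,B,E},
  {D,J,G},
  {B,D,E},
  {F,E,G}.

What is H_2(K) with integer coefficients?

H_2 ≅ Z.

Fix the vertex order A < B < D < E < F < G < J and write every simplex with vertices in increasing order. Then dim K = 2 and the simplices of K are:

  0-simplices (7): A, B, D, E, F, G, J
  1-simplices (21): AB, AD, AE, AF, AG, AJ, BD, BE, BF, BG, BJ, DE, DF, DG, DJ, EF, EG, EJ, FG, FJ, GJ
  2-simplices (14): ABG, ABJ, ADE, ADF, AEJ, AFG, BDE, BDG, BEF, BFJ, DFJ, DGJ, EFG, EGJ

Hence C_0 ≅ Z^7, C_1 ≅ Z^21, C_2 ≅ Z^14.

The boundary map ∂_1: C_1 → C_0 is given by ∂[p,q] = [q] − [p].
This gives a 7×21 integer matrix of rank 6; reducing to Smith normal form yields diagonal entries (1,1,1,1,1,1).

∂_2: C_2 → C_1 acts by ∂[p,q,r] = [q,r] − [p,r] + [p,q]. For instance
  ∂ADE = DE − AE + AD,
  ∂EGJ = GJ − EJ + EG.
The 21×14 boundary matrix has rank 13 and Smith normal form diag(1,1,1,1,1,1,1,1,1,1,1,1,1).

From H_k ≅ ker(∂_k) / im(∂_{k+1}) we obtain:

  H_2: rank ker ∂_2 − rank ∂_3 = (14 − 13) − 0 = 1, and there is no ∂_3, so H_2 = Z.

(K is a triangulation of the torus T^2.)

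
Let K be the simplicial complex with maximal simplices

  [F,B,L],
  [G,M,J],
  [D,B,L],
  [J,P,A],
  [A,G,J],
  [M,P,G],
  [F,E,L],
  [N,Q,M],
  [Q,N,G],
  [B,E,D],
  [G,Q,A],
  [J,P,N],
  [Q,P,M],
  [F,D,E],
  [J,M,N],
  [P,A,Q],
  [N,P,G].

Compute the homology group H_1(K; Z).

H_1 ≅ Z ⊕ Z/2Z.

We work with the vertex ordering A < B < D < E < F < G < J < L < M < N < P < Q. The simplices of K, each written with vertices in increasing order, are:

  0-simplices (12): A, B, D, E, F, G, J, L, M, N, P, Q
  1-simplices (28): AG, AJ, AP, AQ, BD, BE, BF, BL, DE, DF, DL, EF, EL, FL, GJ, GM, GN, GP, GQ, JM, JN, JP, MN, MP, MQ, NP, NQ, PQ
  2-simplices (17): AGJ, AGQ, AJP, APQ, BDE, BDL, BFL, DEF, EFL, GJM, GMP, GNP, GNQ, JMN, JNP, MNQ, MPQ

Hence C_0 ≅ Z^12, C_1 ≅ Z^28, C_2 ≅ Z^17.

∂_1: C_1 → C_0 is given by ∂[p,q] = [q] − [p].
The resulting 12×28 matrix has rank 10, and its Smith normal form has invariant factors (1,1,1,1,1,1,1,1,1,1).

∂_2: C_2 → C_1 sends each 2-simplex [p,q,r] to [q,r] − [p,r] + [p,q]. For instance
  ∂JNP = NP − JP + JN,
  ∂JMN = MN − JN + JM.
The 28×17 boundary matrix has rank 17 and Smith normal form diag(1,1,1,1,1,1,1,1,1,1,1,1,1,1,1,1,2).

Now H_k = ker ∂_k / im ∂_{k+1}, so:

  H_1: rank ker ∂_1 − rank ∂_2 = (28 − 10) − 17 = 1, and ∂_2 has invariant factor 2 > 1, so H_1 = Z ⊕ Z/2Z.

(K is a triangulation of the disjoint union of the real projective plane RP^2 and the Möbius band.)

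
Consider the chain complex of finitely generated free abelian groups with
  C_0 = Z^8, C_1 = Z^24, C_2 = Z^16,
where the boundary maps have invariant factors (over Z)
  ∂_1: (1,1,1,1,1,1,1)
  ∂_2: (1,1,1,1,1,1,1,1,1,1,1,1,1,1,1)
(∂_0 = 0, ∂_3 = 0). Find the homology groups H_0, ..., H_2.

H_0 = Z,  H_1 = Z^2,  H_2 = Z.

H_0: b_0 = 8 − 0 − 7 = 1; torsion from ∂_1 factors > 1: none. So H_0 = Z.
H_1: b_1 = 24 − 7 − 15 = 2; torsion from ∂_2 factors > 1: none. So H_1 = Z^2.
H_2: b_2 = 16 − 15 − 0 = 1; torsion from ∂_3 factors > 1: none. So H_2 = Z.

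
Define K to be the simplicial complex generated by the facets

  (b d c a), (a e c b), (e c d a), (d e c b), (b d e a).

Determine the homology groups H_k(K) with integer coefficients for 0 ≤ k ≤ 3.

K has 5 vertices, 10 edges, 10 triangles, 5 3-simplices.
rank ∂_0 = 0, rank ∂_1 = 4 ⇒ b_0 = 5 − 0 − 4 = 1; all invariant factors of ∂_1 are 1 so no torsion. So H_0 ≅ Z.
rank ∂_1 = 4, rank ∂_2 = 6 ⇒ b_1 = 10 − 4 − 6 = 0; all invariant factors of ∂_2 are 1 so no torsion. So H_1 ≅ 0.
rank ∂_2 = 6, rank ∂_3 = 4 ⇒ b_2 = 10 − 6 − 4 = 0; all invariant factors of ∂_3 are 1 so no torsion. So H_2 ≅ 0.
rank ∂_3 = 4, rank ∂_4 = 0 ⇒ b_3 = 5 − 4 − 0 = 1. So H_3 ≅ Z.

H_0 ≅ Z,  H_1 = 0,  H_2 = 0,  H_3 ≅ Z.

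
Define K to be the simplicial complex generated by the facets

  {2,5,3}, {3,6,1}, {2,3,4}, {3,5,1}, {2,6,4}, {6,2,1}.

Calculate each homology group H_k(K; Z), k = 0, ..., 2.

We work with the vertex ordering 1 < 2 < 3 < 4 < 5 < 6. The simplices of K, each written with vertices in increasing order, are:

  0-simplices (6): [1], [2], [3], [4], [5], [6]
  1-simplices (12): [1,2], [1,3], [1,5], [1,6], [2,3], [2,4], [2,5], [2,6], [3,4], [3,5], [3,6], [4,6]
  2-simplices (6): [1,2,6], [1,3,5], [1,3,6], [2,3,4], [2,3,5], [2,4,6]

so the chain groups are C_0 ≅ Z^6, C_1 ≅ Z^12, C_2 ≅ Z^6.

∂_1: C_1 → C_0 is given by ∂[p,q] = [q] − [p].
The resulting 6×12 matrix has rank 5, and its Smith normal form has invariant factors (1,1,1,1,1).

The boundary map ∂_2: C_2 → C_1 sends each 2-simplex [p,q,r] to [q,r] − [p,r] + [p,q]. For instance
  ∂[2,3,4] = [3,4] − [2,4] + [2,3],
  ∂[1,3,6] = [3,6] − [1,6] + [1,3].
The resulting 12×6 matrix has rank 6, and its Smith normal form has invariant factors (1,1,1,1,1,1).

Reading off H_k = ker ∂_k / im ∂_{k+1}:

  H_0: rank C_0 − rank ∂_1 = 6 − 5 = 1, and the invariant factors of ∂_1 are all 1, so H_0 = Z.
  H_1: rank ker ∂_1 − rank ∂_2 = (12 − 5) − 6 = 1, and the invariant factors of ∂_2 are all 1, so H_1 = Z.
  H_2: rank ker ∂_2 − rank ∂_3 = (6 − 6) − 0 = 0, and there is no ∂_3, so H_2 = 0.

As a check, the Euler characteristic is 6 − 12 + 6 = 0, which agrees with 1 − 1 + 0 = 0.

H_0 = Z,  H_1 = Z,  H_2 = 0.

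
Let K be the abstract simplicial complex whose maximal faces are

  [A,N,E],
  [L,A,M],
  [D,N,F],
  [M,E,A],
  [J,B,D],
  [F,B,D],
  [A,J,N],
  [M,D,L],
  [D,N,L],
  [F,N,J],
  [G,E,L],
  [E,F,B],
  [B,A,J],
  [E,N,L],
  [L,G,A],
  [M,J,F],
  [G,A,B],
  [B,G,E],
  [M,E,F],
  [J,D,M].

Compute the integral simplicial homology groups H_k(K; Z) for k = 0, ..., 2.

H_0 ≅ Z,  H_1 ≅ Z ⊕ Z/2,  H_2 = 0.

Fix the vertex order A < B < D < E < F < G < J < L < M < N and write every simplex with vertices in increasing order. Then dim K = 2 and the simplices of K are:

  0-simplices (10): A, B, D, E, F, G, J, L, M, N
  1-simplices (30): AB, AE, AG, AJ, AL, AM, AN, BD, BE, BF, BG, BJ, DF, DJ, DL, DM, DN, EF, EG, EL, EM, EN, FJ, FM, FN, GL, JM, JN, LM, LN
  2-simplices (20): ABG, ABJ, AEM, AEN, AGL, AJN, ALM, BDF, BDJ, BEF, BEG, DFN, DJM, DLM, DLN, EFM, EGL, ELN, FJM, FJN

Hence C_0 ≅ Z^10, C_1 ≅ Z^30, C_2 ≅ Z^20.

Boundary ∂_1: C_1 → C_0 maps an edge to its endpoints' difference, ∂[p,q] = q − p. For instance
  ∂AB = B − A.
As a 10×30 matrix over Z this has rank 9, with invariant factors (1,1,1,1,1,1,1,1,1).

Boundary ∂_2: C_2 → C_1 acts by ∂[p,q,r] = [q,r] − [p,r] + [p,q]. For instance
  ∂ABG = BG − AG + AB,
  ∂ALM = LM − AM + AL.
This gives a 30×20 integer matrix of rank 20; reducing to Smith normal form yields diagonal entries (1,1,1,1,1,1,1,1,1,1,1,1,1,1,1,1,1,1,1,2).

Reading off H_k = ker ∂_k / im ∂_{k+1}:

  H_0: rank C_0 − rank ∂_1 = 10 − 9 = 1, and the invariant factors of ∂_1 are all 1, so H_0 ≅ Z.
  H_1: rank ker ∂_1 − rank ∂_2 = (30 − 9) − 20 = 1, and ∂_2 has invariant factor 2 > 1, so H_1 ≅ Z ⊕ Z/2.
  H_2: rank ker ∂_2 − rank ∂_3 = (20 − 20) − 0 = 0, and there is no ∂_3, so H_2 ≅ 0.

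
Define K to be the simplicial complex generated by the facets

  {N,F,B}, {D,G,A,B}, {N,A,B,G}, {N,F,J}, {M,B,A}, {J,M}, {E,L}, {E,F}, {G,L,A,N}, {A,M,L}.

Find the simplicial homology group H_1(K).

H_1 = Z^2.

K has 10 vertices, 22 edges, 14 triangles, 3 3-simplices.
rank ∂_1 = 9, rank ∂_2 = 11 ⇒ b_1 = 22 − 9 − 11 = 2; all invariant factors of ∂_2 are 1 so no torsion. So H_1 = Z^2.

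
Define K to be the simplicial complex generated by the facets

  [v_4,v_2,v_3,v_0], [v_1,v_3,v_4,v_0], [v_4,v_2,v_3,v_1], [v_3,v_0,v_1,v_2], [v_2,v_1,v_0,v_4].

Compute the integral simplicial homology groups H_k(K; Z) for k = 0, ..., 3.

Take the total order v_0 < v_1 < v_2 < v_3 < v_4 on the vertex set. Then K (dimension 3) consists of the simplices:

  0-simplices (5): [v_0], [v_1], [v_2], [v_3], [v_4]
  1-simplices (10): [v_0,v_1], [v_0,v_2], [v_0,v_3], [v_0,v_4], [v_1,v_2], [v_1,v_3], [v_1,v_4], [v_2,v_3], [v_2,v_4], [v_3,v_4]
  2-simplices (10): [v_0,v_1,v_2], [v_0,v_1,v_3], [v_0,v_1,v_4], [v_0,v_2,v_3], [v_0,v_2,v_4], [v_0,v_3,v_4], [v_1,v_2,v_3], [v_1,v_2,v_4], [v_1,v_3,v_4], [v_2,v_3,v_4]
  3-simplices (5): [v_0,v_1,v_2,v_3], [v_0,v_1,v_2,v_4], [v_0,v_1,v_3,v_4], [v_0,v_2,v_3,v_4], [v_1,v_2,v_3,v_4]

giving chain groups C_0 ≅ Z^5, C_1 ≅ Z^10, C_2 ≅ Z^10, C_3 ≅ Z^5.

∂_1: C_1 → C_0 sends each edge [p,q] (with p < q) to q − p. For instance
  ∂[v_2,v_4] = [v_4] − [v_2].
The resulting 5×10 matrix has rank 4, and its Smith normal form has invariant factors (1,1,1,1).

∂_2: C_2 → C_1 sends each 2-simplex [p,q,r] to [q,r] − [p,r] + [p,q]. For instance
  ∂[v_1,v_2,v_3] = [v_2,v_3] − [v_1,v_3] + [v_1,v_2],
  ∂[v_1,v_2,v_4] = [v_2,v_4] − [v_1,v_4] + [v_1,v_2].
The 10×10 boundary matrix has rank 6 and Smith normal form diag(1,1,1,1,1,1).

∂_3: C_3 → C_2 sends each 3-simplex σ to the alternating sum Σ_i (−1)^i (σ with its i-th vertex removed). For instance
  ∂[v_0,v_2,v_3,v_4] = [v_2,v_3,v_4] − [v_0,v_3,v_4] + [v_0,v_2,v_4] − [v_0,v_2,v_3],
  ∂[v_1,v_2,v_3,v_4] = [v_2,v_3,v_4] − [v_1,v_3,v_4] + [v_1,v_2,v_4] − [v_1,v_2,v_3].
As a 10×5 matrix over Z this has rank 4, with invariant factors (1,1,1,1).

Now H_k = ker ∂_k / im ∂_{k+1}, so:

  H_0: rank C_0 − rank ∂_1 = 5 − 4 = 1, and the invariant factors of ∂_1 are all 1, so H_0 ≅ Z.
  H_1: rank ker ∂_1 − rank ∂_2 = (10 − 4) − 6 = 0, and the invariant factors of ∂_2 are all 1, so H_1 ≅ 0.
  H_2: rank ker ∂_2 − rank ∂_3 = (10 − 6) − 4 = 0, and the invariant factors of ∂_3 are all 1, so H_2 ≅ 0.
  H_3: rank ker ∂_3 − rank ∂_4 = (5 − 4) − 0 = 1, and there is no ∂_4, so H_3 ≅ Z.

As a check, the Euler characteristic is 5 − 10 + 10 − 5 = 0, which agrees with 1 − 0 + 0 − 1 = 0.

H_0 ≅ Z,  H_1 = 0,  H_2 = 0,  H_3 ≅ Z.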